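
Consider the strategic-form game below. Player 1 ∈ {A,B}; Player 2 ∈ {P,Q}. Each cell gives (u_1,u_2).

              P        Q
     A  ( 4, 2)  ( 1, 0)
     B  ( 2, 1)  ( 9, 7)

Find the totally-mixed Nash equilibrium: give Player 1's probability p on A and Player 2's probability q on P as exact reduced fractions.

P1 indiff ⇒ q·4+(1-q)·1 = q·2+(1-q)·9 ⇒ q(2) = (1-q)(8) ⇒ q = 4/5
P2 indiff ⇒ p·2+(1-p)·1 = p·0+(1-p)·7 ⇒ p(2) = (1-p)(6) ⇒ p = 3/4

(p,q) = (3/4, 4/5)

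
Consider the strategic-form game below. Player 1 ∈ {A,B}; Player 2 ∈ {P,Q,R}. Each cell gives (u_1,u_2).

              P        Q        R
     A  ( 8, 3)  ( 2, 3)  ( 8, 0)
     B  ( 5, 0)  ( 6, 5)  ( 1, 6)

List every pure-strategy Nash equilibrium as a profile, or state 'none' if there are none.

PSNE = {(A,P)}

(A,P): NE
(A,Q): not NE [P1→B gives 6>2]
(A,R): not NE [P2→Q gives 3>0]
(B,P): not NE [P1→A gives 8>5; P2→R gives 6>0]
(B,Q): not NE [P2→R gives 6>5]
(B,R): not NE [P1→A gives 8>1]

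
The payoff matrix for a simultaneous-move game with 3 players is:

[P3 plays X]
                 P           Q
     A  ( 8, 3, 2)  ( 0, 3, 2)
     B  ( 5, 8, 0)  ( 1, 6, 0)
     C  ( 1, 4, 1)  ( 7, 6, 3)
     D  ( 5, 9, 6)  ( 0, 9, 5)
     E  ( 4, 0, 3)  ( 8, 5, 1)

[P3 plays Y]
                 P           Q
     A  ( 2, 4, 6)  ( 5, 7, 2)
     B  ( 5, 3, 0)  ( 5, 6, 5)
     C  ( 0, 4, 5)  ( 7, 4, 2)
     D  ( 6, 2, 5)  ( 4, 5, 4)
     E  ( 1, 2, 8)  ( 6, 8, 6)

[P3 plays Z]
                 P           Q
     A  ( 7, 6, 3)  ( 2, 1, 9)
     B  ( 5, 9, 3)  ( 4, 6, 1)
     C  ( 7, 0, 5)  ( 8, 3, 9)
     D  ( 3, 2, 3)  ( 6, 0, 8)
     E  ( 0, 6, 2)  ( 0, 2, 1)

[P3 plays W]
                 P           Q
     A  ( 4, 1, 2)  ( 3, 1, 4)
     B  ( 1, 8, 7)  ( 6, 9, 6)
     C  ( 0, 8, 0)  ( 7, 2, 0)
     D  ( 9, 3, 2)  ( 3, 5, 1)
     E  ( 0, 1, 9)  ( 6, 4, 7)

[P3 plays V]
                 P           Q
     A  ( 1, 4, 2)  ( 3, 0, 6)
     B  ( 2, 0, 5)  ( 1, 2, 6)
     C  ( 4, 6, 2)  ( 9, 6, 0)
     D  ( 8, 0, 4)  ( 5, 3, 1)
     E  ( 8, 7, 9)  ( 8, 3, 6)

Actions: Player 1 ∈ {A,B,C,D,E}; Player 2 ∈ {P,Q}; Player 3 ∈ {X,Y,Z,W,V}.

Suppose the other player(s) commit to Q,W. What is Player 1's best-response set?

u_1(A vs Q,W) = 3
u_1(B vs Q,W) = 6
u_1(C vs Q,W) = 7
u_1(D vs Q,W) = 3
u_1(E vs Q,W) = 6
max payoff 7 at {C}

argmax u_1 = {C}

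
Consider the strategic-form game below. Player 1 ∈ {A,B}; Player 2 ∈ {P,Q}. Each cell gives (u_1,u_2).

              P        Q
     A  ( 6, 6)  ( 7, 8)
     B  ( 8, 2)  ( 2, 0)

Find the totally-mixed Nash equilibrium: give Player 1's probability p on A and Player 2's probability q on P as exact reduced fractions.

P1 mixes 1/2 on A; P2 mixes 5/7 on P

P1 indiff ⇒ q·6+(1-q)·7 = q·8+(1-q)·2 ⇒ q(-2) = (1-q)(-5) ⇒ q = 5/7
P2 indiff ⇒ p·6+(1-p)·2 = p·8+(1-p)·0 ⇒ p(-2) = (1-p)(-2) ⇒ p = 1/2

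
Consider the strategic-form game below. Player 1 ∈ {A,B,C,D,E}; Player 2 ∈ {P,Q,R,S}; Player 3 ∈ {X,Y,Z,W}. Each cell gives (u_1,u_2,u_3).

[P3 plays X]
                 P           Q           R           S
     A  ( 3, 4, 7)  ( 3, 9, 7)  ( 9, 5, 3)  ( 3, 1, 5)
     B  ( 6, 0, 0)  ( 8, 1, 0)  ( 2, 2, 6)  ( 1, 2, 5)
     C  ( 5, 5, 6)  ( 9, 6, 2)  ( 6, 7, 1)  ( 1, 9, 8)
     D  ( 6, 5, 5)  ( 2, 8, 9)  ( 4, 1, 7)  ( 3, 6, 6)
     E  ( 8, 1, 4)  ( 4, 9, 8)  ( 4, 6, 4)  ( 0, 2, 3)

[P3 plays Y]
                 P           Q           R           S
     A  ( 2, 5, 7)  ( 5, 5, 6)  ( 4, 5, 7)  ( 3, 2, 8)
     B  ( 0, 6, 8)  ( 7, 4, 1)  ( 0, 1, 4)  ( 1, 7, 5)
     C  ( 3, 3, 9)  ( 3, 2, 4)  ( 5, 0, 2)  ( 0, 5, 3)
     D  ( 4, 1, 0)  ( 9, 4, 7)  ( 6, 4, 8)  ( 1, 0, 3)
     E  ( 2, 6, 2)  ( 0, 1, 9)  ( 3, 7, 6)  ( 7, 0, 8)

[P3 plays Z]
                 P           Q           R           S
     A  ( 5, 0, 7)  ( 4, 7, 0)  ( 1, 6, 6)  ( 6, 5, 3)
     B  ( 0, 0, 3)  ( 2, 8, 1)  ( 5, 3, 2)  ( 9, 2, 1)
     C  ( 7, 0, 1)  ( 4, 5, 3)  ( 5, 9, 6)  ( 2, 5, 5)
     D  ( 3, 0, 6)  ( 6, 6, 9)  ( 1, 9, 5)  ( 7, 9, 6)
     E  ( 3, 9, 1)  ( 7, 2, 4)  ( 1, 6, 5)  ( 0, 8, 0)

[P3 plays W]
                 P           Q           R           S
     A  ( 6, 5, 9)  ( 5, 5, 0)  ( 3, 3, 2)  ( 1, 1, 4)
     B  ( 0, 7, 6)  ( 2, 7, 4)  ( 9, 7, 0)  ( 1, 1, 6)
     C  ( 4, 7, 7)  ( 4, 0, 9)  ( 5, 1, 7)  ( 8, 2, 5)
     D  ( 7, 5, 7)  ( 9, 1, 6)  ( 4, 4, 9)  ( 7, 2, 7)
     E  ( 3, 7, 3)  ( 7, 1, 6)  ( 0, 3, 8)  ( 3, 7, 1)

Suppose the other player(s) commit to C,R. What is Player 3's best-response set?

BR_3 = {W}

u_3(X vs C,R) = 1
u_3(Y vs C,R) = 2
u_3(Z vs C,R) = 6
u_3(W vs C,R) = 7
max payoff 7 at {W}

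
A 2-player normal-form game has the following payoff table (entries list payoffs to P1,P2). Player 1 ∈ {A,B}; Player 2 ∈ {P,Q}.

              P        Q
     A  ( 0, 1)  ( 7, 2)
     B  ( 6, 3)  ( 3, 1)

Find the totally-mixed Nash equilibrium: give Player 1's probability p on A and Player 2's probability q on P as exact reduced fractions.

P1 indiff ⇒ q·0+(1-q)·7 = q·6+(1-q)·3 ⇒ q(-6) = (1-q)(-4) ⇒ q = 2/5
P2 indiff ⇒ p·1+(1-p)·3 = p·2+(1-p)·1 ⇒ p(-1) = (1-p)(-2) ⇒ p = 2/3

(p,q) = (2/3, 2/5)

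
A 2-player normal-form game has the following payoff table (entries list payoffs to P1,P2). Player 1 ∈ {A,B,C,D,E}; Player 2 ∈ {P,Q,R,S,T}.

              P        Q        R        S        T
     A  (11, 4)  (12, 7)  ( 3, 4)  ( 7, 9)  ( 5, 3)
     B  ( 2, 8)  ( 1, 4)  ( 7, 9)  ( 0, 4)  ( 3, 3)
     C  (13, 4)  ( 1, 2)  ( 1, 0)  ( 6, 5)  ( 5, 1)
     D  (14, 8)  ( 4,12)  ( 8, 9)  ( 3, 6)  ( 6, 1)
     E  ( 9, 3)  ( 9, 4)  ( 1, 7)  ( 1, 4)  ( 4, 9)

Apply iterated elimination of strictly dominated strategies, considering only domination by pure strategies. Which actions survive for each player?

Remaining: P1:{A,C,D} P2:{P,Q,S}

P1 drop B (D beats it: P:14>2 Q:4>1 R:8>7 S:3>0 T:6>3)
P1 drop E (A beats it: P:11>9 Q:12>9 R:3>1 S:7>1 T:5>4)
P2 drop R (Q beats it: A:7>4 C:2>0 D:12>9)
P2 drop T (P beats it: A:4>3 C:4>1 D:8>1)
P1→{A,C,D} P2→{P,Q,S}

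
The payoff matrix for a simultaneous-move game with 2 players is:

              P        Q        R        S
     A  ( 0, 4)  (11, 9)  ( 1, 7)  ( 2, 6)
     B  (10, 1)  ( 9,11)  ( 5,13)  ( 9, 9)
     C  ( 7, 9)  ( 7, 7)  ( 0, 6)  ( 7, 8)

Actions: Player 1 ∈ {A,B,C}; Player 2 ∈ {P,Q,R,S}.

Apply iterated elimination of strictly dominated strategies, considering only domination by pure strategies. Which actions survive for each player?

P1 drop C (B beats it: P:10>7 Q:9>7 R:5>0 S:9>7)
P2 drop P (Q beats it: A:9>4 B:11>1)
P2 drop S (Q beats it: A:9>6 B:11>9)
P1→{A,B} P2→{Q,R}

Remaining: P1:{A,B} P2:{Q,R}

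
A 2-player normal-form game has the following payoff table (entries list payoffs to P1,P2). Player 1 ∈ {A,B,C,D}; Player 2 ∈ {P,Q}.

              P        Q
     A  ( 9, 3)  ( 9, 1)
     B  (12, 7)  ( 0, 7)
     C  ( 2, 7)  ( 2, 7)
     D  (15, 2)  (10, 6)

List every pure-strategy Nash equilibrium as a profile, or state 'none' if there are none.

(A,P): not NE [P1→D gives 15>9]
(A,Q): not NE [P1→D gives 10>9; P2→P gives 3>1]
(B,P): not NE [P1→D gives 15>12]
(B,Q): not NE [P1→D gives 10>0]
(C,P): not NE [P1→D gives 15>2]
(C,Q): not NE [P1→D gives 10>2]
(D,P): not NE [P2→Q gives 6>2]
(D,Q): NE

NE set: (D,Q)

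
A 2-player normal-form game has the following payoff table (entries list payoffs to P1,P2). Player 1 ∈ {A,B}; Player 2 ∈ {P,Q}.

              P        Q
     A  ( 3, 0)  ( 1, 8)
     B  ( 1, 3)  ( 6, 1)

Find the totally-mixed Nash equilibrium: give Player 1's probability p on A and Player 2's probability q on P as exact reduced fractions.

(p,q) = (1/5, 5/7)

P1 indiff ⇒ q·3+(1-q)·1 = q·1+(1-q)·6 ⇒ q(2) = (1-q)(5) ⇒ q = 5/7
P2 indiff ⇒ p·0+(1-p)·3 = p·8+(1-p)·1 ⇒ p(-8) = (1-p)(-2) ⇒ p = 1/5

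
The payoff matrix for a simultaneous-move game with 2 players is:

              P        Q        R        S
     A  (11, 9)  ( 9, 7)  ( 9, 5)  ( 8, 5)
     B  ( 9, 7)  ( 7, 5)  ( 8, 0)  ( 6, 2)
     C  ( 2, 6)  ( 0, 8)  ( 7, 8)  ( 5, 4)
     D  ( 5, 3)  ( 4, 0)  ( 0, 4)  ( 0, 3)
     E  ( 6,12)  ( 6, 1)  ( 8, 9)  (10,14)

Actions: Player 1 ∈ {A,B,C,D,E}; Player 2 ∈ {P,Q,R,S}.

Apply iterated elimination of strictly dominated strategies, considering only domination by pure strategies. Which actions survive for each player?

P1 drop B (A beats it: P:11>9 Q:9>7 R:9>8 S:8>6)
P1 drop C (A beats it: P:11>2 Q:9>0 R:9>7 S:8>5)
P1 drop D (A beats it: P:11>5 Q:9>4 R:9>0 S:8>0)
P2 drop Q (P beats it: A:9>7 E:12>1)
P2 drop R (P beats it: A:9>5 E:12>9)
P1→{A,E} P2→{P,S}

IESDS → P1:{A,E} P2:{P,S}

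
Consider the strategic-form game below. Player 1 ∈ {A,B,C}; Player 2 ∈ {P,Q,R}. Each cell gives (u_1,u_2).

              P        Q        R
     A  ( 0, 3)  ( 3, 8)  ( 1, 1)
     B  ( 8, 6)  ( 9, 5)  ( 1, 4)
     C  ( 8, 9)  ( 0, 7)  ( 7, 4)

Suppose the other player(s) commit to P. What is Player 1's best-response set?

u_1(A vs P) = 0
u_1(B vs P) = 8
u_1(C vs P) = 8
max payoff 8 at {B,C}

P1 best: {B,C}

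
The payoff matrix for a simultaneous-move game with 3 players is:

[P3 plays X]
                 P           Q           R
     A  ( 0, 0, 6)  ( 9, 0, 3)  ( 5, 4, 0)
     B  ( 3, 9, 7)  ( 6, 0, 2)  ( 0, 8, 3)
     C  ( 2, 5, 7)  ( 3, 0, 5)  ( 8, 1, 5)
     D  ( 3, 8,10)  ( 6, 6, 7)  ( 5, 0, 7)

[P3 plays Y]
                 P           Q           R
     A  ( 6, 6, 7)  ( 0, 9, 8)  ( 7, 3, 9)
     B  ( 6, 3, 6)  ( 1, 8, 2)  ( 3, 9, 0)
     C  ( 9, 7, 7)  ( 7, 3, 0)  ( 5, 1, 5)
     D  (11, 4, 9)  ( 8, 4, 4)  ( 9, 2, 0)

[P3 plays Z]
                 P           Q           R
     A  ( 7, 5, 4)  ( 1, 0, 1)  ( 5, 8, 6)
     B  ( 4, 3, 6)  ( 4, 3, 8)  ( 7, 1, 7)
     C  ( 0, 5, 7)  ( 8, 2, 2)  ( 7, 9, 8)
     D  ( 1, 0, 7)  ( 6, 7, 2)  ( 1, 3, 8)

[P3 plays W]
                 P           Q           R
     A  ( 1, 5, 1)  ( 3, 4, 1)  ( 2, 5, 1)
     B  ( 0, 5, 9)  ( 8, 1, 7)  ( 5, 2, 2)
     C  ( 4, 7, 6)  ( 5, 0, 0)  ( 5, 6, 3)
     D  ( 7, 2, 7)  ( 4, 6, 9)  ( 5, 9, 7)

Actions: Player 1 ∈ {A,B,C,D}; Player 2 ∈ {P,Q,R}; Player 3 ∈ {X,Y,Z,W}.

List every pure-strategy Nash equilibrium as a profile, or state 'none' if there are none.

PSNE = {(C,R,Z), (D,P,X)}

(A,P,X): not NE [P1→D gives 3>0; P2→R gives 4>0; P3→Y gives 7>6]
(A,P,Y): not NE [P1→D gives 11>6; P2→Q gives 9>6]
(A,P,Z): not NE [P2→R gives 8>5; P3→Y gives 7>4]
(A,P,W): not NE [P1→D gives 7>1; P3→Y gives 7>1]
(A,Q,X): not NE [P2→R gives 4>0; P3→Y gives 8>3]
(A,Q,Y): not NE [P1→D gives 8>0]
(A,Q,Z): not NE [P1→C gives 8>1; P2→R gives 8>0; P3→Y gives 8>1]
(A,Q,W): not NE [P1→B gives 8>3; P2→R gives 5>4; P3→Y gives 8>1]
(A,R,X): not NE [P1→C gives 8>5; P3→Y gives 9>0]
(A,R,Y): not NE [P1→D gives 9>7; P2→Q gives 9>3]
(A,R,Z): not NE [P1→C gives 7>5; P3→Y gives 9>6]
(A,R,W): not NE [P1→D gives 5>2; P3→Y gives 9>1]
(B,P,X): not NE [P3→W gives 9>7]
(B,P,Y): not NE [P1→D gives 11>6; P2→R gives 9>3; P3→W gives 9>6]
(B,P,Z): not NE [P1→A gives 7>4; P3→W gives 9>6]
(B,P,W): not NE [P1→D gives 7>0]
(B,Q,X): not NE [P1→A gives 9>6; P2→P gives 9>0; P3→Z gives 8>2]
(B,Q,Y): not NE [P1→D gives 8>1; P2→R gives 9>8; P3→Z gives 8>2]
(B,Q,Z): not NE [P1→C gives 8>4]
(B,Q,W): not NE [P2→P gives 5>1; P3→Z gives 8>7]
(B,R,X): not NE [P1→C gives 8>0; P2→P gives 9>8; P3→Z gives 7>3]
(B,R,Y): not NE [P1→D gives 9>3; P3→Z gives 7>0]
(B,R,Z): not NE [P2→Q gives 3>1]
(B,R,W): not NE [P2→P gives 5>2; P3→Z gives 7>2]
(C,P,X): not NE [P1→D gives 3>2]
(C,P,Y): not NE [P1→D gives 11>9]
(C,P,Z): not NE [P1→A gives 7>0; P2→R gives 9>5]
(C,P,W): not NE [P1→D gives 7>4; P3→Z gives 7>6]
(C,Q,X): not NE [P1→A gives 9>3; P2→P gives 5>0]
(C,Q,Y): not NE [P1→D gives 8>7; P2→P gives 7>3; P3→X gives 5>0]
(C,Q,Z): not NE [P2→R gives 9>2; P3→X gives 5>2]
(C,Q,W): not NE [P1→B gives 8>5; P2→P gives 7>0; P3→X gives 5>0]
(C,R,X): not NE [P2→P gives 5>1; P3→Z gives 8>5]
(C,R,Y): not NE [P1→D gives 9>5; P2→P gives 7>1; P3→Z gives 8>5]
(C,R,Z): NE
(C,R,W): not NE [P2→P gives 7>6; P3→Z gives 8>3]
(D,P,X): NE
(D,P,Y): not NE [P3→X gives 10>9]
(D,P,Z): not NE [P1→A gives 7>1; P2→Q gives 7>0; P3→X gives 10>7]
(D,P,W): not NE [P2→R gives 9>2; P3→X gives 10>7]
(D,Q,X): not NE [P1→A gives 9>6; P2→P gives 8>6; P3→W gives 9>7]
(D,Q,Y): not NE [P3→W gives 9>4]
(D,Q,Z): not NE [P1→C gives 8>6; P3→W gives 9>2]
(D,Q,W): not NE [P1→B gives 8>4; P2→R gives 9>6]
(D,R,X): not NE [P1→C gives 8>5; P2→P gives 8>0; P3→Z gives 8>7]
(D,R,Y): not NE [P2→Q gives 4>2; P3→Z gives 8>0]
(D,R,Z): not NE [P1→C gives 7>1; P2→Q gives 7>3]
(D,R,W): not NE [P3→Z gives 8>7]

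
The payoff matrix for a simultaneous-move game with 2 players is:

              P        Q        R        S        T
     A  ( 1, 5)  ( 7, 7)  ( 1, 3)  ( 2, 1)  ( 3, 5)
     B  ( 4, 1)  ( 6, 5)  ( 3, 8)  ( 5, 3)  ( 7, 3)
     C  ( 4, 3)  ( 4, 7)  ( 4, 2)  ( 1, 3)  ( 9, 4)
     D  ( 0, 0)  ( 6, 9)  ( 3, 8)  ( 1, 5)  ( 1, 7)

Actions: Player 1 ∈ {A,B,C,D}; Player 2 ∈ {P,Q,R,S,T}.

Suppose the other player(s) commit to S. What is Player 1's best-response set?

u_1(A vs S) = 2
u_1(B vs S) = 5
u_1(C vs S) = 1
u_1(D vs S) = 1
max payoff 5 at {B}

P1 best: {B}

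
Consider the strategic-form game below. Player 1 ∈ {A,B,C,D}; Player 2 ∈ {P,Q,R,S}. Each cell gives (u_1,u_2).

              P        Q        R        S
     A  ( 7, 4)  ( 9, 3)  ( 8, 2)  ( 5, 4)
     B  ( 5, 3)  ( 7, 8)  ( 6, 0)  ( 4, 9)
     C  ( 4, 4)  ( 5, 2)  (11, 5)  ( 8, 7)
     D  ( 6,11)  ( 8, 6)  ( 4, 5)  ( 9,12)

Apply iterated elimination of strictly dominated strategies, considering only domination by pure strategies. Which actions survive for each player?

Remaining: P1:{A,D} P2:{P,S}

P1 drop B (A beats it: P:7>5 Q:9>7 R:8>6 S:5>4)
P2 drop Q (P beats it: A:4>3 C:4>2 D:11>6)
P2 drop R (S beats it: A:4>2 C:7>5 D:12>5)
P1 drop C (D beats it: P:6>4 S:9>8)
P1→{A,D} P2→{P,S}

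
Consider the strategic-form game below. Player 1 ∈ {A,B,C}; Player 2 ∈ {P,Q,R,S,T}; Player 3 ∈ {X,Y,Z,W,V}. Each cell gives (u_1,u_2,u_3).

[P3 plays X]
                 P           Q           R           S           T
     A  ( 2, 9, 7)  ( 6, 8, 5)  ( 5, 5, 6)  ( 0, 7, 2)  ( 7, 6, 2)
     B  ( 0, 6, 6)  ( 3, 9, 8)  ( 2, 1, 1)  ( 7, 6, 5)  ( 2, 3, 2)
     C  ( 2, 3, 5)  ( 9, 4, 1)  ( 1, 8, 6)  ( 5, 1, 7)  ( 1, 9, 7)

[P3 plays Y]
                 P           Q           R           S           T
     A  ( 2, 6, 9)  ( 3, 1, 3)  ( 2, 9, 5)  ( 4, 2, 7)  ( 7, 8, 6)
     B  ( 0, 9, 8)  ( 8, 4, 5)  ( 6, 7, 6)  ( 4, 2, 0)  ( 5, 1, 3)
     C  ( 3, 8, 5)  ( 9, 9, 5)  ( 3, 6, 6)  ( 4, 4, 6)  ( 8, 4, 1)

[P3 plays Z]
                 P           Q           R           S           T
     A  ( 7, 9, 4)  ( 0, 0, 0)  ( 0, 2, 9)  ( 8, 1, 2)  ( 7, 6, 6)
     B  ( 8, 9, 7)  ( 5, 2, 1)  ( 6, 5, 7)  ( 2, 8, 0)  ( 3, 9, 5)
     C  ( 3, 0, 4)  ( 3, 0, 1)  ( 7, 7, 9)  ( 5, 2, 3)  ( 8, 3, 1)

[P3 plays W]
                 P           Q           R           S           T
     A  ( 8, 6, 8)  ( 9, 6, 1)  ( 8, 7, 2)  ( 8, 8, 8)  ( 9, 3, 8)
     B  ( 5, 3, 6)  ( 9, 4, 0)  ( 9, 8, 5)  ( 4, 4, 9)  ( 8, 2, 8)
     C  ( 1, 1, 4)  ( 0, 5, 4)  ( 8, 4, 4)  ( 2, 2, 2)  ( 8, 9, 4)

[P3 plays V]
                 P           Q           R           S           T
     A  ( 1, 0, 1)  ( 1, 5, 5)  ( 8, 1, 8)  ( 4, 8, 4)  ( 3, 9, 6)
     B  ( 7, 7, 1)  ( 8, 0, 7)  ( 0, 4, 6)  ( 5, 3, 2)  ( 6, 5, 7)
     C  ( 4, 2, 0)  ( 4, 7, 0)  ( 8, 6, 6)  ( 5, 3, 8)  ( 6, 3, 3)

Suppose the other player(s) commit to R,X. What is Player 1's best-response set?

argmax u_1 = {A}

u_1(A vs R,X) = 5
u_1(B vs R,X) = 2
u_1(C vs R,X) = 1
max payoff 5 at {A}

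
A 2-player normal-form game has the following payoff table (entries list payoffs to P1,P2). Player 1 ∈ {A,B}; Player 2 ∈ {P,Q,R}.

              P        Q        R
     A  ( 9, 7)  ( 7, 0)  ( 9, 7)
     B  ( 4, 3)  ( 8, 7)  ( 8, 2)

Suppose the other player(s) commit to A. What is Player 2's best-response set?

P2 best: {P,R}

u_2(P vs A) = 7
u_2(Q vs A) = 0
u_2(R vs A) = 7
max payoff 7 at {P,R}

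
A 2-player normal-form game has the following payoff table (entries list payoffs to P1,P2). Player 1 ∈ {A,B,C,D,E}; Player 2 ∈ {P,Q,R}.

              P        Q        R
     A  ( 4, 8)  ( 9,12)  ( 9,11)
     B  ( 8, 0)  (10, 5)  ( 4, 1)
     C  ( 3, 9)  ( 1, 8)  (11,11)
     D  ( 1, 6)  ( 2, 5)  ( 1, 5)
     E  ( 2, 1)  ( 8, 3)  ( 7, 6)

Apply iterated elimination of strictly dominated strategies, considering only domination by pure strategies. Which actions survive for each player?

P1 drop D (A beats it: P:4>1 Q:9>2 R:9>1)
P1 drop E (A beats it: P:4>2 Q:9>8 R:9>7)
P2 drop P (R beats it: A:11>8 B:1>0 C:11>9)
P1→{A,B,C} P2→{Q,R}

IESDS → P1:{A,B,C} P2:{Q,R}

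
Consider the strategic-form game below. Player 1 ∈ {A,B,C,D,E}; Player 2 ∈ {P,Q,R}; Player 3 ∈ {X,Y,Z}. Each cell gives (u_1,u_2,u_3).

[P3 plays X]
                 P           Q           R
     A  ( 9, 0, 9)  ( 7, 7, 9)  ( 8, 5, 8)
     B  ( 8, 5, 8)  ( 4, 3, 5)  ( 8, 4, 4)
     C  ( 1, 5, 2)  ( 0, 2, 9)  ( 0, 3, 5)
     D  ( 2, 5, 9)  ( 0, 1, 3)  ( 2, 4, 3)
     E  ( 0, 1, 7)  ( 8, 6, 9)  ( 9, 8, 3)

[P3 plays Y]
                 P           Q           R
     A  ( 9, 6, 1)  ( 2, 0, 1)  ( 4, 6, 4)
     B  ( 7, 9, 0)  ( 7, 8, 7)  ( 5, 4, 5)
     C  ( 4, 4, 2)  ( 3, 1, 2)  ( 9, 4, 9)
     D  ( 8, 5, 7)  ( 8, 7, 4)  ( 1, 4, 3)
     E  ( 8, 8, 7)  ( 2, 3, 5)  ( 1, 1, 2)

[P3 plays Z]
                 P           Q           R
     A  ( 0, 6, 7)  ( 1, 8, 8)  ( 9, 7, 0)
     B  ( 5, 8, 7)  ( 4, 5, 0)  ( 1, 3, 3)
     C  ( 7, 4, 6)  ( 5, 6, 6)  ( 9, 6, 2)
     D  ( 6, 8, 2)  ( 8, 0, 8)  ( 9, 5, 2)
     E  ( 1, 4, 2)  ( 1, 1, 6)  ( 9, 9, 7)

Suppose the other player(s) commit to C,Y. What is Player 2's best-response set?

u_2(P vs C,Y) = 4
u_2(Q vs C,Y) = 1
u_2(R vs C,Y) = 4
max payoff 4 at {P,R}

argmax u_2 = {P,R}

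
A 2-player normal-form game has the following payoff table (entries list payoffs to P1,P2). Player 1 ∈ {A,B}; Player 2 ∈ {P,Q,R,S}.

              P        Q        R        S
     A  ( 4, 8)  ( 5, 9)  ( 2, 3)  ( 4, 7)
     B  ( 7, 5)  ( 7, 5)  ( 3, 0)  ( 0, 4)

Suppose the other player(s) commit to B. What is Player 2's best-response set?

u_2(P vs B) = 5
u_2(Q vs B) = 5
u_2(R vs B) = 0
u_2(S vs B) = 4
max payoff 5 at {P,Q}

argmax u_2 = {P,Q}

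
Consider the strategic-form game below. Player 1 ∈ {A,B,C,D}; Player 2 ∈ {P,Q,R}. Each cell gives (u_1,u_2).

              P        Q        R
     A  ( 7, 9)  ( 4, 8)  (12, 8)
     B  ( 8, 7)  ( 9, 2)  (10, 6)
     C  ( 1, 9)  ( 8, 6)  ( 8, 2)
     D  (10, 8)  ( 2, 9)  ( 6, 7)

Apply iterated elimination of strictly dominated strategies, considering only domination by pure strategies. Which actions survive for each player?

Survivors P1:{B,D} P2:{P,Q}

P1 drop C (B beats it: P:8>1 Q:9>8 R:10>8)
P2 drop R (P beats it: A:9>8 B:7>6 D:8>7)
P1 drop A (B beats it: P:8>7 Q:9>4)
P1→{B,D} P2→{P,Q}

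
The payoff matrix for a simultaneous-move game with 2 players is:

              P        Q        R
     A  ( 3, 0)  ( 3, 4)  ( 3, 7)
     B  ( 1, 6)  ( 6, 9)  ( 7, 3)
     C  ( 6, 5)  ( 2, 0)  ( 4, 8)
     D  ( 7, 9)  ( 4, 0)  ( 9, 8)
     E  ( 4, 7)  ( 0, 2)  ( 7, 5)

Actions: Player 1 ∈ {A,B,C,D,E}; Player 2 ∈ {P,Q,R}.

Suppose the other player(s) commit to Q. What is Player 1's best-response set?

BR_1 = {B}

u_1(A vs Q) = 3
u_1(B vs Q) = 6
u_1(C vs Q) = 2
u_1(D vs Q) = 4
u_1(E vs Q) = 0
max payoff 6 at {B}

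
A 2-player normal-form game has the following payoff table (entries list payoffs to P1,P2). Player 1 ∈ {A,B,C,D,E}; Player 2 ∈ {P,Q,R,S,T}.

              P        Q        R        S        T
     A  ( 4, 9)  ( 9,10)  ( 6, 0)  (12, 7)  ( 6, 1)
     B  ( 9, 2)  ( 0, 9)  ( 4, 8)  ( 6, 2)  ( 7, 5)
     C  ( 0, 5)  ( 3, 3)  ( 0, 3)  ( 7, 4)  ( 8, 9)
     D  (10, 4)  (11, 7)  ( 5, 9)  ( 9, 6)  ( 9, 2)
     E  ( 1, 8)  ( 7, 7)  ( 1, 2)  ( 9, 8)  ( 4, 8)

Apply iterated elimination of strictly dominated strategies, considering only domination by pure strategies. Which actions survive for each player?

P1 drop B (D beats it: P:10>9 Q:11>0 R:5>4 S:9>6 T:9>7)
P1 drop C (D beats it: P:10>0 Q:11>3 R:5>0 S:9>7 T:9>8)
P1 drop E (A beats it: P:4>1 Q:9>7 R:6>1 S:12>9 T:6>4)
P2 drop P (Q beats it: A:10>9 D:7>4)
P2 drop S (Q beats it: A:10>7 D:7>6)
P2 drop T (Q beats it: A:10>1 D:7>2)
P1→{A,D} P2→{Q,R}

Remaining: P1:{A,D} P2:{Q,R}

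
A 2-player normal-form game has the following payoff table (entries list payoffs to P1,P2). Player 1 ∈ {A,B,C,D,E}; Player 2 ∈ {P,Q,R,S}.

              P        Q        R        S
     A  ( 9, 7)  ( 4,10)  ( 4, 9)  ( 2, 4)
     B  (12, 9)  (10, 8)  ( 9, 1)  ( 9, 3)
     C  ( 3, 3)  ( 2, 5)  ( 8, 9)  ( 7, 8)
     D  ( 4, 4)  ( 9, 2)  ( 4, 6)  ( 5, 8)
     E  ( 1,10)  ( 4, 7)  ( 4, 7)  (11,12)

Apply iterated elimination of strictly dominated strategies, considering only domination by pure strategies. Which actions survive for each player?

Survivors P1:{B,E} P2:{P,S}

P1 drop A (B beats it: P:12>9 Q:10>4 R:9>4 S:9>2)
P1 drop C (B beats it: P:12>3 Q:10>2 R:9>8 S:9>7)
P1 drop D (B beats it: P:12>4 Q:10>9 R:9>4 S:9>5)
P2 drop Q (P beats it: B:9>8 E:10>7)
P2 drop R (P beats it: B:9>1 E:10>7)
P1→{B,E} P2→{P,S}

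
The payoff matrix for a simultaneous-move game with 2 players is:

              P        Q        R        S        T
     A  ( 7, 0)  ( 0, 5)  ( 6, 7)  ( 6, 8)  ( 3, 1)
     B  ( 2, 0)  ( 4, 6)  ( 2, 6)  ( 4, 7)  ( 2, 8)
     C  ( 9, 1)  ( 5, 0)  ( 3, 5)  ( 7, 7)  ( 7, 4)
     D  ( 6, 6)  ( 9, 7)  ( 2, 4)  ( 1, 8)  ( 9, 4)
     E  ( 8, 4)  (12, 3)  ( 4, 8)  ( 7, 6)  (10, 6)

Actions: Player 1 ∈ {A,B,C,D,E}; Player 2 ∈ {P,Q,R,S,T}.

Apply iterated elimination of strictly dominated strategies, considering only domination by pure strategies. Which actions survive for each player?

IESDS → P1:{A,C,E} P2:{R,S}

P1 drop B (C beats it: P:9>2 Q:5>4 R:3>2 S:7>4 T:7>2)
P1 drop D (E beats it: P:8>6 Q:12>9 R:4>2 S:7>1 T:10>9)
P2 drop P (R beats it: A:7>0 C:5>1 E:8>4)
P2 drop Q (R beats it: A:7>5 C:5>0 E:8>3)
P2 drop T (R beats it: A:7>1 C:5>4 E:8>6)
P1→{A,C,E} P2→{R,S}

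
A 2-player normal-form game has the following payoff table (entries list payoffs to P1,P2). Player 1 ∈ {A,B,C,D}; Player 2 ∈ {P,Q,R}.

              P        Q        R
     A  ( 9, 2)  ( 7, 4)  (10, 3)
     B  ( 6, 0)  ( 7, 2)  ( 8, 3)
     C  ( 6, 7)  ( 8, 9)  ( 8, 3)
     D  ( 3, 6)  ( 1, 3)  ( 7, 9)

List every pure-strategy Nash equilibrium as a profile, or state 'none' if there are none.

(A,P): not NE [P2→Q gives 4>2]
(A,Q): not NE [P1→C gives 8>7]
(A,R): not NE [P2→Q gives 4>3]
(B,P): not NE [P1→A gives 9>6; P2→R gives 3>0]
(B,Q): not NE [P1→C gives 8>7; P2→R gives 3>2]
(B,R): not NE [P1→A gives 10>8]
(C,P): not NE [P1→A gives 9>6; P2→Q gives 9>7]
(C,Q): NE
(C,R): not NE [P1→A gives 10>8; P2→Q gives 9>3]
(D,P): not NE [P1→A gives 9>3; P2→R gives 9>6]
(D,Q): not NE [P1→C gives 8>1; P2→R gives 9>3]
(D,R): not NE [P1→A gives 10>7]

NE set: (C,Q)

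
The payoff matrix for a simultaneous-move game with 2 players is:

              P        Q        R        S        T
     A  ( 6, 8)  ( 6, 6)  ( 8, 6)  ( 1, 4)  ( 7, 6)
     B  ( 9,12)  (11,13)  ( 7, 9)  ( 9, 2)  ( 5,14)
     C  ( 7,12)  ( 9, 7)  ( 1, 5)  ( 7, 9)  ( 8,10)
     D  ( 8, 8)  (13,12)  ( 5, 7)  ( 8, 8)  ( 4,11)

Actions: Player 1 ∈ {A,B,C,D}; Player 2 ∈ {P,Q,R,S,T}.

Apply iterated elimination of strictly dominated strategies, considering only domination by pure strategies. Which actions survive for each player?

Survivors P1:{B,C,D} P2:{P,Q,T}

P2 drop R (P beats it: A:8>6 B:12>9 C:12>5 D:8>7)
P1 drop A (C beats it: P:7>6 Q:9>6 S:7>1 T:8>7)
P2 drop S (T beats it: B:14>2 C:10>9 D:11>8)
P1→{B,C,D} P2→{P,Q,T}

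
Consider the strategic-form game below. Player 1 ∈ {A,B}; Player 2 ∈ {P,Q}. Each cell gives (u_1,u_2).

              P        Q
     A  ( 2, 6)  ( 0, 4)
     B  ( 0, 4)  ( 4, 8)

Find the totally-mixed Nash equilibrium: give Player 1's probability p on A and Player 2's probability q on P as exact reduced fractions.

p=2/3, q=2/3

P1 indiff ⇒ q·2+(1-q)·0 = q·0+(1-q)·4 ⇒ q(2) = (1-q)(4) ⇒ q = 2/3
P2 indiff ⇒ p·6+(1-p)·4 = p·4+(1-p)·8 ⇒ p(2) = (1-p)(4) ⇒ p = 2/3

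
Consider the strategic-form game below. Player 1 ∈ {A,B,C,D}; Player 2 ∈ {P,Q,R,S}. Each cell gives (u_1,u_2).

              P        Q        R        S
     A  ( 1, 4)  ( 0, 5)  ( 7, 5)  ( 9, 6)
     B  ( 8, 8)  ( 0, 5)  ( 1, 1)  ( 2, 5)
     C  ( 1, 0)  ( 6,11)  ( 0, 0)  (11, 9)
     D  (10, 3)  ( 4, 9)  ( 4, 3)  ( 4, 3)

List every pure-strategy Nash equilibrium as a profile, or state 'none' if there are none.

(A,P): not NE [P1→D gives 10>1; P2→S gives 6>4]
(A,Q): not NE [P1→C gives 6>0; P2→S gives 6>5]
(A,R): not NE [P2→S gives 6>5]
(A,S): not NE [P1→C gives 11>9]
(B,P): not NE [P1→D gives 10>8]
(B,Q): not NE [P1→C gives 6>0; P2→P gives 8>5]
(B,R): not NE [P1→A gives 7>1; P2→P gives 8>1]
(B,S): not NE [P1→C gives 11>2; P2→P gives 8>5]
(C,P): not NE [P1→D gives 10>1; P2→Q gives 11>0]
(C,Q): NE
(C,R): not NE [P1→A gives 7>0; P2→Q gives 11>0]
(C,S): not NE [P2→Q gives 11>9]
(D,P): not NE [P2→Q gives 9>3]
(D,Q): not NE [P1→C gives 6>4]
(D,R): not NE [P1→A gives 7>4; P2→Q gives 9>3]
(D,S): not NE [P1→C gives 11>4; P2→Q gives 9>3]

PSNE = {(C,Q)}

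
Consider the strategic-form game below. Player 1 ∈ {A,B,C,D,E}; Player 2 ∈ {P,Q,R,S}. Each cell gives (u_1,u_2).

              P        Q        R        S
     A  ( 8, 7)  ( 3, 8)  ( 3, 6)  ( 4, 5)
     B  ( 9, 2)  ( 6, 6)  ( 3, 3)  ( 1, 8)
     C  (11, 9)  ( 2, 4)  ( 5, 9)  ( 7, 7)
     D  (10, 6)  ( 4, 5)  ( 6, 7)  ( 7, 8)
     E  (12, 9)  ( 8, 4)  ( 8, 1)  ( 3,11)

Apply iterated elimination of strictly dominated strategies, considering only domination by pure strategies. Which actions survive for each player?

P1 drop A (D beats it: P:10>8 Q:4>3 R:6>3 S:7>4)
P1 drop B (E beats it: P:12>9 Q:8>6 R:8>3 S:3>1)
P2 drop Q (P beats it: C:9>4 D:6>5 E:9>4)
P1→{C,D,E} P2→{P,R,S}

Remaining: P1:{C,D,E} P2:{P,R,S}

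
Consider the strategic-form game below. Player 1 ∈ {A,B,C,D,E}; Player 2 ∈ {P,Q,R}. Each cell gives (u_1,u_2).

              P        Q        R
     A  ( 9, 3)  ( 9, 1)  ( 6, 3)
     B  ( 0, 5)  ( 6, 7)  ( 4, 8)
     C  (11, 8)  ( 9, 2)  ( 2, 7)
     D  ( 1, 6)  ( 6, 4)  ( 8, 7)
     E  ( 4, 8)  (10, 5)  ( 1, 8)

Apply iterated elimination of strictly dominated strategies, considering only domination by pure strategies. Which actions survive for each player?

Remaining: P1:{A,C,D} P2:{P,R}

P1 drop B (A beats it: P:9>0 Q:9>6 R:6>4)
P2 drop Q (P beats it: A:3>1 C:8>2 D:6>4 E:8>5)
P1 drop E (A beats it: P:9>4 R:6>1)
P1→{A,C,D} P2→{P,R}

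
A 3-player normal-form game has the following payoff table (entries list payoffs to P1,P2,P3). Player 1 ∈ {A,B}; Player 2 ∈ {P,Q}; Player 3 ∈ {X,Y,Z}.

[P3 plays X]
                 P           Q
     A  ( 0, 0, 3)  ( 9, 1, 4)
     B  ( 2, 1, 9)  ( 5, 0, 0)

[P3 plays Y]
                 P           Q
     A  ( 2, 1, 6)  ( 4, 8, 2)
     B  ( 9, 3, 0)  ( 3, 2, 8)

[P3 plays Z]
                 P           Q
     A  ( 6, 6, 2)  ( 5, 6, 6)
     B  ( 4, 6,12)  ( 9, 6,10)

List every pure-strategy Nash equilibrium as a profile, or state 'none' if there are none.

NE set: (B,Q,Z)

(A,P,X): not NE [P1→B gives 2>0; P2→Q gives 1>0; P3→Y gives 6>3]
(A,P,Y): not NE [P1→B gives 9>2; P2→Q gives 8>1]
(A,P,Z): not NE [P3→Y gives 6>2]
(A,Q,X): not NE [P3→Z gives 6>4]
(A,Q,Y): not NE [P3→Z gives 6>2]
(A,Q,Z): not NE [P1→B gives 9>5]
(B,P,X): not NE [P3→Z gives 12>9]
(B,P,Y): not NE [P3→Z gives 12>0]
(B,P,Z): not NE [P1→A gives 6>4]
(B,Q,X): not NE [P1→A gives 9>5; P2→P gives 1>0; P3→Z gives 10>0]
(B,Q,Y): not NE [P1→A gives 4>3; P2→P gives 3>2; P3→Z gives 10>8]
(B,Q,Z): NE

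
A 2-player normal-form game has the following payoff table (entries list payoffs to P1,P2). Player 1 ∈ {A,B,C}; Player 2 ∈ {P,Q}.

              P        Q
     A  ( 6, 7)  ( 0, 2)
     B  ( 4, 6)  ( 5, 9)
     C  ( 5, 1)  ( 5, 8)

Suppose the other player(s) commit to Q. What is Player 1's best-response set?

u_1(A vs Q) = 0
u_1(B vs Q) = 5
u_1(C vs Q) = 5
max payoff 5 at {B,C}

BR_1 = {B,C}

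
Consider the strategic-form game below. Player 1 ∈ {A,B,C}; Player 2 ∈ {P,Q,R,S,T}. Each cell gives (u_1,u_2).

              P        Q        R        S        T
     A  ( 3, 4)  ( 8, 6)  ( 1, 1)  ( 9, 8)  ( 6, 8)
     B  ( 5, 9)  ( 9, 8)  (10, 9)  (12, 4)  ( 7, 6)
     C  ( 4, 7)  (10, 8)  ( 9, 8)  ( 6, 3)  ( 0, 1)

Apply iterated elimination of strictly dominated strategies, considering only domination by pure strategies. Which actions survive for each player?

Remaining: P1:{B,C} P2:{P,Q,R}

P1 drop A (B beats it: P:5>3 Q:9>8 R:10>1 S:12>9 T:7>6)
P2 drop S (P beats it: B:9>4 C:7>3)
P2 drop T (P beats it: B:9>6 C:7>1)
P1→{B,C} P2→{P,Q,R}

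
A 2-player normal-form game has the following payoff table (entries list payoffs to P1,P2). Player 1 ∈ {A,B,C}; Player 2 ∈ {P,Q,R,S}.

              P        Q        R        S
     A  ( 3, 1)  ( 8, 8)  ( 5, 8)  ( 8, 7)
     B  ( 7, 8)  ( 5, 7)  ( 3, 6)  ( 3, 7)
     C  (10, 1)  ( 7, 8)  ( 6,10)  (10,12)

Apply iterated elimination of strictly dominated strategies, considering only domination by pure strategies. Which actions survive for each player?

Survivors P1:{A,C} P2:{Q,R,S}

P1 drop B (C beats it: P:10>7 Q:7>5 R:6>3 S:10>3)
P2 drop P (Q beats it: A:8>1 C:8>1)
P1→{A,C} P2→{Q,R,S}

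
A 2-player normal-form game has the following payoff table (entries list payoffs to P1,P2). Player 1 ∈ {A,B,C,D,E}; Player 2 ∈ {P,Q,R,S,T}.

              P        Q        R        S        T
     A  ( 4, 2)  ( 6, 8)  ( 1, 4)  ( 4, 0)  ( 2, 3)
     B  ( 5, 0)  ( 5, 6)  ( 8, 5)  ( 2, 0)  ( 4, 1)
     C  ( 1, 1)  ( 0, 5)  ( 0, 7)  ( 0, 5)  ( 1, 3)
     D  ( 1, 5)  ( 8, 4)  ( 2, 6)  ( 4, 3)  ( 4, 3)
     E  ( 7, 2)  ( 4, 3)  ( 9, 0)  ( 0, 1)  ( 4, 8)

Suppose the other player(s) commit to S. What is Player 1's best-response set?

u_1(A vs S) = 4
u_1(B vs S) = 2
u_1(C vs S) = 0
u_1(D vs S) = 4
u_1(E vs S) = 0
max payoff 4 at {A,D}

argmax u_1 = {A,D}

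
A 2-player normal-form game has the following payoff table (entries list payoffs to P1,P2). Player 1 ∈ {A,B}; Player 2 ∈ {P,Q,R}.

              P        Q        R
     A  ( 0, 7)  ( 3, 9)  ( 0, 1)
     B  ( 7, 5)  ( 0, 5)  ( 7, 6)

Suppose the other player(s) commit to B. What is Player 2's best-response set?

u_2(P vs B) = 5
u_2(Q vs B) = 5
u_2(R vs B) = 6
max payoff 6 at {R}

P2 best: {R}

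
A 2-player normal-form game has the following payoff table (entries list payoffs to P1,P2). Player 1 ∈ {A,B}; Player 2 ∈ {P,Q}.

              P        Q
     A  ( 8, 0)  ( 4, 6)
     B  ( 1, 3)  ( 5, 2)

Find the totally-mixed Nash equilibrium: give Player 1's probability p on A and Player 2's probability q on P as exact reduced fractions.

(p,q) = (1/7, 1/8)

P1 indiff ⇒ q·8+(1-q)·4 = q·1+(1-q)·5 ⇒ q(7) = (1-q)(1) ⇒ q = 1/8
P2 indiff ⇒ p·0+(1-p)·3 = p·6+(1-p)·2 ⇒ p(-6) = (1-p)(-1) ⇒ p = 1/7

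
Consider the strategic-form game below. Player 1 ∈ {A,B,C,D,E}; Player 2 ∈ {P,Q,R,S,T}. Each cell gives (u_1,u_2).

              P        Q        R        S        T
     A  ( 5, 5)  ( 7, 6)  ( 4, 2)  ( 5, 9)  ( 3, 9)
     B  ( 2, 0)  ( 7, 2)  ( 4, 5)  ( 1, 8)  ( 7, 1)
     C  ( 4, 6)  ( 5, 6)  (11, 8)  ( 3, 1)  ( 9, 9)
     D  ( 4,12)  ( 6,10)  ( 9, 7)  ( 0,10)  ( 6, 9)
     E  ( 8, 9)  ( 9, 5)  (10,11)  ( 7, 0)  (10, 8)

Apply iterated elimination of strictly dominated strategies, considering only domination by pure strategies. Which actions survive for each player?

IESDS → P1:{C,E} P2:{R,T}

P1 drop A (E beats it: P:8>5 Q:9>7 R:10>4 S:7>5 T:10>3)
P1 drop B (E beats it: P:8>2 Q:9>7 R:10>4 S:7>1 T:10>7)
P1 drop D (E beats it: P:8>4 Q:9>6 R:10>9 S:7>0 T:10>6)
P2 drop P (R beats it: C:8>6 E:11>9)
P2 drop Q (R beats it: C:8>6 E:11>5)
P2 drop S (R beats it: C:8>1 E:11>0)
P1→{C,E} P2→{R,T}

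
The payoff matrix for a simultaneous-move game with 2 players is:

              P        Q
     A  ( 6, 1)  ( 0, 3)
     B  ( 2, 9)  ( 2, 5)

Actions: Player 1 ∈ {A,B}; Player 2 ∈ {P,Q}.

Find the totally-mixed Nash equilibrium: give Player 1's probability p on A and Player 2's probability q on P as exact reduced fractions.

P1 indiff ⇒ q·6+(1-q)·0 = q·2+(1-q)·2 ⇒ q(4) = (1-q)(2) ⇒ q = 1/3
P2 indiff ⇒ p·1+(1-p)·9 = p·3+(1-p)·5 ⇒ p(-2) = (1-p)(-4) ⇒ p = 2/3

P1 mixes 2/3 on A; P2 mixes 1/3 on P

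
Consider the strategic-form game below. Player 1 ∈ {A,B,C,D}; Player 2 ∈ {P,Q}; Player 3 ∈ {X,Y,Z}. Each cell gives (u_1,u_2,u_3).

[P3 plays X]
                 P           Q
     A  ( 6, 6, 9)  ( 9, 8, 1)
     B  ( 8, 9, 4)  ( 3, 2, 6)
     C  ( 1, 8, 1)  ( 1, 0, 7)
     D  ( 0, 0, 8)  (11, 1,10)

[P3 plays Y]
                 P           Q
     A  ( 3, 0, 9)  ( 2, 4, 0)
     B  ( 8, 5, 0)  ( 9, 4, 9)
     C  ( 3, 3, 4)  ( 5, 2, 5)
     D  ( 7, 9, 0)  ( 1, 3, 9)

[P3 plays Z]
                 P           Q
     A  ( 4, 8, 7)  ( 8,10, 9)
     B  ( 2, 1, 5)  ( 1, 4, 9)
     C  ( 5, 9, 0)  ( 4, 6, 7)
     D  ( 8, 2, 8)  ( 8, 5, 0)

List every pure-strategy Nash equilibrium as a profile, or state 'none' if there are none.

NE set: (A,Q,Z), (D,Q,X)

(A,P,X): not NE [P1→B gives 8>6; P2→Q gives 8>6]
(A,P,Y): not NE [P1→B gives 8>3; P2→Q gives 4>0]
(A,P,Z): not NE [P1→D gives 8>4; P2→Q gives 10>8; P3→Y gives 9>7]
(A,Q,X): not NE [P1→D gives 11>9; P3→Z gives 9>1]
(A,Q,Y): not NE [P1→B gives 9>2; P3→Z gives 9>0]
(A,Q,Z): NE
(B,P,X): not NE [P3→Z gives 5>4]
(B,P,Y): not NE [P3→Z gives 5>0]
(B,P,Z): not NE [P1→D gives 8>2; P2→Q gives 4>1]
(B,Q,X): not NE [P1→D gives 11>3; P2→P gives 9>2; P3→Z gives 9>6]
(B,Q,Y): not NE [P2→P gives 5>4]
(B,Q,Z): not NE [P1→D gives 8>1]
(C,P,X): not NE [P1→B gives 8>1; P3→Y gives 4>1]
(C,P,Y): not NE [P1→B gives 8>3]
(C,P,Z): not NE [P1→D gives 8>5; P3→Y gives 4>0]
(C,Q,X): not NE [P1→D gives 11>1; P2→P gives 8>0]
(C,Q,Y): not NE [P1→B gives 9>5; P2→P gives 3>2; P3→Z gives 7>5]
(C,Q,Z): not NE [P1→D gives 8>4; P2→P gives 9>6]
(D,P,X): not NE [P1→B gives 8>0; P2→Q gives 1>0]
(D,P,Y): not NE [P1→B gives 8>7; P3→Z gives 8>0]
(D,P,Z): not NE [P2→Q gives 5>2]
(D,Q,X): NE
(D,Q,Y): not NE [P1→B gives 9>1; P2→P gives 9>3; P3→X gives 10>9]
(D,Q,Z): not NE [P3→X gives 10>0]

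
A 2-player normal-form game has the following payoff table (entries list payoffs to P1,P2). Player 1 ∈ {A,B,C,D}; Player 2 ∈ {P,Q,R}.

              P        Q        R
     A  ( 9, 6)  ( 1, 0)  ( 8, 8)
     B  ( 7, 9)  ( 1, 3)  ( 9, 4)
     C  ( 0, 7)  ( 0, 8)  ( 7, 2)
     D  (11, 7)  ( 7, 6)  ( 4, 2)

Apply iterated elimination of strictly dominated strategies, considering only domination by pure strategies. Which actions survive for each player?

Survivors P1:{A,B,D} P2:{P,R}

P1 drop C (A beats it: P:9>0 Q:1>0 R:8>7)
P2 drop Q (P beats it: A:6>0 B:9>3 D:7>6)
P1→{A,B,D} P2→{P,R}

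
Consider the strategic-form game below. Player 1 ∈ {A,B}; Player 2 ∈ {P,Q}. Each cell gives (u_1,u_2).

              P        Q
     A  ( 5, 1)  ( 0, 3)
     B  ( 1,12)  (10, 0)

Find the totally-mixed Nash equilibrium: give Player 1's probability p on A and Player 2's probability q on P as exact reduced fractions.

P1 indiff ⇒ q·5+(1-q)·0 = q·1+(1-q)·10 ⇒ q(4) = (1-q)(10) ⇒ q = 5/7
P2 indiff ⇒ p·1+(1-p)·12 = p·3+(1-p)·0 ⇒ p(-2) = (1-p)(-12) ⇒ p = 6/7

(p,q) = (6/7, 5/7)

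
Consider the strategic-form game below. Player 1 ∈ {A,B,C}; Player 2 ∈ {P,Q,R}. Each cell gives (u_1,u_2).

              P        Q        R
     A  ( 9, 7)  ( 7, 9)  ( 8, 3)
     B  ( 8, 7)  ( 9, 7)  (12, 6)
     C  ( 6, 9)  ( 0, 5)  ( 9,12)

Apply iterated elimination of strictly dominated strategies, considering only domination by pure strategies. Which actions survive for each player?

IESDS → P1:{A,B} P2:{P,Q}

P1 drop C (B beats it: P:8>6 Q:9>0 R:12>9)
P2 drop R (P beats it: A:7>3 B:7>6)
P1→{A,B} P2→{P,Q}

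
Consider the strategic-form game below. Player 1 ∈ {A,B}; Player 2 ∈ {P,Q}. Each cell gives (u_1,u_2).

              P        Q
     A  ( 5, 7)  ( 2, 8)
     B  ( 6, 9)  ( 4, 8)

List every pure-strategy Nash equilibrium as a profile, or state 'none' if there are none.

NE set: (B,P)

(A,P): not NE [P1→B gives 6>5; P2→Q gives 8>7]
(A,Q): not NE [P1→B gives 4>2]
(B,P): NE
(B,Q): not NE [P2→P gives 9>8]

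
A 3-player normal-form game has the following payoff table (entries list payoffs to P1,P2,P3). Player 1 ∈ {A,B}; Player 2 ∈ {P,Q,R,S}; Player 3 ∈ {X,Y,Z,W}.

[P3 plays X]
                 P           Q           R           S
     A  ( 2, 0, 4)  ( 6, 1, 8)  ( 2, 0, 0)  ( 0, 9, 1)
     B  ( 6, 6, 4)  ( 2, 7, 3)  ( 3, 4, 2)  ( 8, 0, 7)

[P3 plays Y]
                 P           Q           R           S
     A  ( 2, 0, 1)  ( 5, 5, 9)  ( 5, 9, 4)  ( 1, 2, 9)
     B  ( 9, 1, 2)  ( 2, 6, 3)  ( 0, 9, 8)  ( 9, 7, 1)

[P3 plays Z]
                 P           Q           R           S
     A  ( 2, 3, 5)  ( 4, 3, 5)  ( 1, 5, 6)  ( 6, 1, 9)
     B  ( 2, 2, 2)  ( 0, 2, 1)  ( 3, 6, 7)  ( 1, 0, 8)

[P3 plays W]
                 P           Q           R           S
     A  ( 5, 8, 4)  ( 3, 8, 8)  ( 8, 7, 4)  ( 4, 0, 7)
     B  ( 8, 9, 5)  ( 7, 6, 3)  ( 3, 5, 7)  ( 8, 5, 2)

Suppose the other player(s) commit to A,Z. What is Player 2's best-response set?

u_2(P vs A,Z) = 3
u_2(Q vs A,Z) = 3
u_2(R vs A,Z) = 5
u_2(S vs A,Z) = 1
max payoff 5 at {R}

argmax u_2 = {R}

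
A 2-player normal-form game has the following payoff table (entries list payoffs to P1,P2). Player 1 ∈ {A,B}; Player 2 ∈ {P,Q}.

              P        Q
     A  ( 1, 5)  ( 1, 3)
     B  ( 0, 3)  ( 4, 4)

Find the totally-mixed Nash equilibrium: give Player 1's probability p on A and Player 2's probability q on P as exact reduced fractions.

(p,q) = (1/3, 3/4)

P1 indiff ⇒ q·1+(1-q)·1 = q·0+(1-q)·4 ⇒ q(1) = (1-q)(3) ⇒ q = 3/4
P2 indiff ⇒ p·5+(1-p)·3 = p·3+(1-p)·4 ⇒ p(2) = (1-p)(1) ⇒ p = 1/3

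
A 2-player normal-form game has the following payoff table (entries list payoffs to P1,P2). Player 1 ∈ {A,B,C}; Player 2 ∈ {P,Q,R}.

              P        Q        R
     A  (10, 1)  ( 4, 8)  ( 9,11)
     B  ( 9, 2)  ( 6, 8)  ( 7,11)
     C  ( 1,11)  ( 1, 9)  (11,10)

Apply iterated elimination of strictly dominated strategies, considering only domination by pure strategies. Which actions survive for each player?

P2 drop Q (R beats it: A:11>8 B:11>8 C:10>9)
P1 drop B (A beats it: P:10>9 R:9>7)
P1→{A,C} P2→{P,R}

Survivors P1:{A,C} P2:{P,R}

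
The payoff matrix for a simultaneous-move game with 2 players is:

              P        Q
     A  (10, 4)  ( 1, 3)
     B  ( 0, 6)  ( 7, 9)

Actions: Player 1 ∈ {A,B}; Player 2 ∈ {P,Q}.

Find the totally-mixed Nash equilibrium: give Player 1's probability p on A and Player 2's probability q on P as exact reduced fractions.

p=3/4, q=3/8

P1 indiff ⇒ q·10+(1-q)·1 = q·0+(1-q)·7 ⇒ q(10) = (1-q)(6) ⇒ q = 3/8
P2 indiff ⇒ p·4+(1-p)·6 = p·3+(1-p)·9 ⇒ p(1) = (1-p)(3) ⇒ p = 3/4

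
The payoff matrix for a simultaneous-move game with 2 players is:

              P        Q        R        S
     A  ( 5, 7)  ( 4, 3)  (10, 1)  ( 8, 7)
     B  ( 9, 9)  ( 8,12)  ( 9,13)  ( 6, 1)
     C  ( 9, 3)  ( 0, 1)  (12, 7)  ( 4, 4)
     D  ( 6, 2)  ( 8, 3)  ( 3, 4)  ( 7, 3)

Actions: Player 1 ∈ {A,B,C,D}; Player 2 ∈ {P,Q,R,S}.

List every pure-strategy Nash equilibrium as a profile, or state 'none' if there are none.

(A,P): not NE [P1→C gives 9>5]
(A,Q): not NE [P1→D gives 8>4; P2→S gives 7>3]
(A,R): not NE [P1→C gives 12>10; P2→S gives 7>1]
(A,S): NE
(B,P): not NE [P2→R gives 13>9]
(B,Q): not NE [P2→R gives 13>12]
(B,R): not NE [P1→C gives 12>9]
(B,S): not NE [P1→A gives 8>6; P2→R gives 13>1]
(C,P): not NE [P2→R gives 7>3]
(C,Q): not NE [P1→D gives 8>0; P2→R gives 7>1]
(C,R): NE
(C,S): not NE [P1→A gives 8>4; P2→R gives 7>4]
(D,P): not NE [P1→C gives 9>6; P2→R gives 4>2]
(D,Q): not NE [P2→R gives 4>3]
(D,R): not NE [P1→C gives 12>3]
(D,S): not NE [P1→A gives 8>7; P2→R gives 4>3]

NE set: (A,S), (C,R)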